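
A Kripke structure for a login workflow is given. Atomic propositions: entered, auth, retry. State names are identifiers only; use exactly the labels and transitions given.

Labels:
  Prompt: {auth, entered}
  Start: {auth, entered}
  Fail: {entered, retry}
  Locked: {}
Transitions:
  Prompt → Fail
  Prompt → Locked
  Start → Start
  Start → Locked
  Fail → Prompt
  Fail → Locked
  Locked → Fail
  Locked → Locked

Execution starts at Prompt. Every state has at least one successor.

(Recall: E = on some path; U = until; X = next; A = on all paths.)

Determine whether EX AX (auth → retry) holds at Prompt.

Holds

States satisfying AX (auth → retry): {Prompt, Locked}.
States satisfying EX AX (auth → retry): {Prompt, Start, Fail, Locked}.
Prompt ∈ Sat(EX AX (auth → retry)).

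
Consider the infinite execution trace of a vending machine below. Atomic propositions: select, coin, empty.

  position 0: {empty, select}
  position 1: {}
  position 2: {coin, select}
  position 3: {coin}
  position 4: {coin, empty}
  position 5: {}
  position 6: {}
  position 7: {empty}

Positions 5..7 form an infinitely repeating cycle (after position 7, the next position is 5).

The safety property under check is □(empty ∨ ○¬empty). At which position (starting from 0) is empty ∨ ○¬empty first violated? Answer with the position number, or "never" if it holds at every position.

Check empty ∨ ○¬empty at each position in order: 0 ✓, 1 ✓, 2 ✓.
At position 3 the labels are {coin} and the next position 4 has {coin, empty}, so empty ∨ ○¬empty is false there. This is the first violation.

3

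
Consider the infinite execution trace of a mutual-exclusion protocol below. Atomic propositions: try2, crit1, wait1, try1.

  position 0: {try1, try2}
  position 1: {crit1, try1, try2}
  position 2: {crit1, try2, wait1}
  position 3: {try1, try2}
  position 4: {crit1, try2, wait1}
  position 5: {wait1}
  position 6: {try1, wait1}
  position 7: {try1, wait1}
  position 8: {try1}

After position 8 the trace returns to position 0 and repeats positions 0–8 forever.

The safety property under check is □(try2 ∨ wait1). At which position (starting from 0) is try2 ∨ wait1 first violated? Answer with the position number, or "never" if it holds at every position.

8

Check try2 ∨ wait1 at each position in order: 0 ✓, 1 ✓, 2 ✓, 3 ✓, 4 ✓, 5 ✓, 6 ✓, 7 ✓.
At position 8 the labels are {try1}, so try2 ∨ wait1 is false there. This is the first violation.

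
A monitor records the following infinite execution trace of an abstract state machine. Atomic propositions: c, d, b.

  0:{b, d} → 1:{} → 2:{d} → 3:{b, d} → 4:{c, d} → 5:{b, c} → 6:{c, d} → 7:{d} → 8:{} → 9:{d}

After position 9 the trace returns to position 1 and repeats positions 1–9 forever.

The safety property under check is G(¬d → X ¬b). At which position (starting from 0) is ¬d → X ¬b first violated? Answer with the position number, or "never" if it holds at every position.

never

¬d → X ¬b holds at every position 0..9, and those are all the positions the trace ever visits, so the invariant G(¬d → X ¬b) is never violated.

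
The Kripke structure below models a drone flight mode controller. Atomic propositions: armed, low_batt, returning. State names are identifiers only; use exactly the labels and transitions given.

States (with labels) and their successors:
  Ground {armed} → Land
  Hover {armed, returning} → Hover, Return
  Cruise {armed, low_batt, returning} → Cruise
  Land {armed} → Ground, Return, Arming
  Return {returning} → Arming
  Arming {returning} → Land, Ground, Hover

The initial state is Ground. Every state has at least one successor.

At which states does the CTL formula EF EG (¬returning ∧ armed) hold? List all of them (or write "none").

{Ground, Hover, Land, Return, Arming}

States satisfying EG (¬returning ∧ armed): {Ground, Land}.
States satisfying EF EG (¬returning ∧ armed): {Ground, Hover, Land, Return, Arming}.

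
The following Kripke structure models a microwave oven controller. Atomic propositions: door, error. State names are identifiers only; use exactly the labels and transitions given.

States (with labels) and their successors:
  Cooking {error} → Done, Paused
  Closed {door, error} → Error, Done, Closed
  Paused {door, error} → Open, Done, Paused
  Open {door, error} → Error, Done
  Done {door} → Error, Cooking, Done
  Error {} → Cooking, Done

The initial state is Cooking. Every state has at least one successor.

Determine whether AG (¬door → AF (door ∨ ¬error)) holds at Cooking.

States satisfying ¬door → AF (door ∨ ¬error): {Cooking, Closed, Paused, Open, Done, Error}.
States satisfying AG (¬door → AF (door ∨ ¬error)): {Cooking, Closed, Paused, Open, Done, Error}.
Every state reachable from Cooking satisfies ¬door → AF (door ∨ ¬error).
Cooking ∈ Sat(AG (¬door → AF (door ∨ ¬error))).

Holds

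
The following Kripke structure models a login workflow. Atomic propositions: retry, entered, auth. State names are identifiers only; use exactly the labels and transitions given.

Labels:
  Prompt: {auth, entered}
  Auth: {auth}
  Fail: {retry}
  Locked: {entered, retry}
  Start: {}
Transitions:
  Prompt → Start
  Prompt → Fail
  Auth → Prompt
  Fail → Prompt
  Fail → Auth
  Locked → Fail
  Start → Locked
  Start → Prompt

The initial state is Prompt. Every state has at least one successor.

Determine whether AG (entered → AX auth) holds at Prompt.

States satisfying entered → AX auth: {Auth, Fail, Start}.
States satisfying AG (entered → AX auth): ∅.
Locked is reachable from Prompt and violates entered → AX auth, so AG fails at Prompt.
Prompt ∉ Sat(AG (entered → AX auth)).

No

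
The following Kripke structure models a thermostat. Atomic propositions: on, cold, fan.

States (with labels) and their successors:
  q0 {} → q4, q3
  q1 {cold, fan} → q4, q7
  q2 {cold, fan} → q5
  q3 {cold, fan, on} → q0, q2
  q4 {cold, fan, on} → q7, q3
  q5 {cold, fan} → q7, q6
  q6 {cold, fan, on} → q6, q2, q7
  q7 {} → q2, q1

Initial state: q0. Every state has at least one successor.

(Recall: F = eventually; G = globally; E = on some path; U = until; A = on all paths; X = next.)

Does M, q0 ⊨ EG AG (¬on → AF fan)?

States satisfying AG (¬on → AF fan): {q0, q1, q2, q3, q4, q5, q6, q7}.
States satisfying EG AG (¬on → AF fan): {q0, q1, q2, q3, q4, q5, q6, q7}.
q0 ∈ Sat(EG AG (¬on → AF fan)).

Holds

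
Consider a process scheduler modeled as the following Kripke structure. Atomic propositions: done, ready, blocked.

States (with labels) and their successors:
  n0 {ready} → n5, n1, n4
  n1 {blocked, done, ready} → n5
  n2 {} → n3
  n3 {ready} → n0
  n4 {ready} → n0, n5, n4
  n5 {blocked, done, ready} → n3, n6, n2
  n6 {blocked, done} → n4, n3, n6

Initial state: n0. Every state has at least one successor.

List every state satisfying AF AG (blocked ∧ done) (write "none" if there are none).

States satisfying AG (blocked ∧ done): ∅.
States satisfying AF AG (blocked ∧ done): ∅.

none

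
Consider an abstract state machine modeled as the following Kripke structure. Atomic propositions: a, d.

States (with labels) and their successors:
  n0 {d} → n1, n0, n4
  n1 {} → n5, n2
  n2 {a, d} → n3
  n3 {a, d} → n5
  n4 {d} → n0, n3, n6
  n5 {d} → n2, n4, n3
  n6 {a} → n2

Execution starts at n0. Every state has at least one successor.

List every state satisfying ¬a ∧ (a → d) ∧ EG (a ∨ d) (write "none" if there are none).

States satisfying ¬a: {n0, n1, n4, n5}.
States satisfying a → d: {n0, n1, n2, n3, n4, n5}.
States satisfying ¬a ∧ (a → d): {n0, n1, n4, n5}.
States satisfying a ∨ d: {n0, n2, n3, n4, n5, n6}.
States satisfying EG (a ∨ d): {n0, n2, n3, n4, n5, n6}.
States satisfying ¬a ∧ (a → d) ∧ EG (a ∨ d): {n0, n4, n5}.

{n0, n4, n5}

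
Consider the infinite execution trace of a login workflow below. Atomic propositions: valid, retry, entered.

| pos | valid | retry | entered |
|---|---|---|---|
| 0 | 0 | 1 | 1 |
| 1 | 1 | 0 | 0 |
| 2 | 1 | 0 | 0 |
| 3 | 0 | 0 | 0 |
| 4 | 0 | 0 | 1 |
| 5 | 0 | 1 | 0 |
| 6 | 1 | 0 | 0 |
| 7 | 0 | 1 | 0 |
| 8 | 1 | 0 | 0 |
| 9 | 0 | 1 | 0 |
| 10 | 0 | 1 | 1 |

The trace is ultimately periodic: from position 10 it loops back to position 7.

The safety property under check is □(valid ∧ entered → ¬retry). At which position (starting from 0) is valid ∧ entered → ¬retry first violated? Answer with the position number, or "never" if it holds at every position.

never

valid ∧ entered → ¬retry holds at every position 0..10, and those are all the positions the trace ever visits, so the invariant □(valid ∧ entered → ¬retry) is never violated.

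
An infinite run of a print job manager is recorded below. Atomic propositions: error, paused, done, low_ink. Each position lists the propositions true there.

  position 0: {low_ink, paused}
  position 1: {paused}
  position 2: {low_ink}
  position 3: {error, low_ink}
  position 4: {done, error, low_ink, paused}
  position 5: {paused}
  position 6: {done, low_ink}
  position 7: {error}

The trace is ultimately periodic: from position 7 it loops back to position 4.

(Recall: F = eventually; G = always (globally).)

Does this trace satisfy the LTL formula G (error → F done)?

error → F done holds at every position 0..7, and those are all positions ever visited, so G (error → F done) holds.
Positions where error holds: 3, 4, 7.
Check F done at each: 3→ok, 4→ok, 7→ok.

Yes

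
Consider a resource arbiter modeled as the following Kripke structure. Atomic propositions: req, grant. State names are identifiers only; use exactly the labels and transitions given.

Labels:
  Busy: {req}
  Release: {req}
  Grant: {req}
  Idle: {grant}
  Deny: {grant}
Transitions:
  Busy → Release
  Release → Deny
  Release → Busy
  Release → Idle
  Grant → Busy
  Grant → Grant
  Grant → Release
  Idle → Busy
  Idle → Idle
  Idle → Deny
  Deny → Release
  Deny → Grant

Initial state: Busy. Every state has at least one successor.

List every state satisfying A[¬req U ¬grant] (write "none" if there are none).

{Busy, Release, Grant, Deny}

States satisfying ¬req: {Idle, Deny}.
States satisfying ¬grant: {Busy, Release, Grant}.
States satisfying A[¬req U ¬grant]: {Busy, Release, Grant, Deny}.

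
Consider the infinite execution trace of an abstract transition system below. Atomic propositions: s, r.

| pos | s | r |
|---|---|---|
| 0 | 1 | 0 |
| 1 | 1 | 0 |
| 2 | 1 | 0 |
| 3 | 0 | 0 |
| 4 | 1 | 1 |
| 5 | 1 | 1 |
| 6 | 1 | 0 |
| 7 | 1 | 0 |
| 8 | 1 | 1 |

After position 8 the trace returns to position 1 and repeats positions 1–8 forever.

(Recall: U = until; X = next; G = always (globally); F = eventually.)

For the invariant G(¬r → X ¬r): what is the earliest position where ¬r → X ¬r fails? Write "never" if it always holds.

Check ¬r → X ¬r at each position in order: 0 ✓, 1 ✓, 2 ✓.
At position 3 the labels are {} and the next position 4 has {r, s}, so ¬r → X ¬r is false there. This is the first violation.

3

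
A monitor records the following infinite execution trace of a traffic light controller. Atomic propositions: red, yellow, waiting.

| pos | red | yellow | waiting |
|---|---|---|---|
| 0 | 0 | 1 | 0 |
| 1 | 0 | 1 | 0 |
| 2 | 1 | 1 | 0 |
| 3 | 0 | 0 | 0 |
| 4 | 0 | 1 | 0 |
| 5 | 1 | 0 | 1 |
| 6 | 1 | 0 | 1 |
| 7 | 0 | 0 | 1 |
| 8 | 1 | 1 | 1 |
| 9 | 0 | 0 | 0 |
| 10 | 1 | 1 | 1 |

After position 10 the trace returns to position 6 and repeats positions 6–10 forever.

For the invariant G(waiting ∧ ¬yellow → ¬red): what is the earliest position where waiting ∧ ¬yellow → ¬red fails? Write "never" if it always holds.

Check waiting ∧ ¬yellow → ¬red at each position in order: 0 ✓, 1 ✓, 2 ✓, 3 ✓, 4 ✓.
At position 5 the labels are {red, waiting}, so waiting ∧ ¬yellow → ¬red is false there. This is the first violation.

5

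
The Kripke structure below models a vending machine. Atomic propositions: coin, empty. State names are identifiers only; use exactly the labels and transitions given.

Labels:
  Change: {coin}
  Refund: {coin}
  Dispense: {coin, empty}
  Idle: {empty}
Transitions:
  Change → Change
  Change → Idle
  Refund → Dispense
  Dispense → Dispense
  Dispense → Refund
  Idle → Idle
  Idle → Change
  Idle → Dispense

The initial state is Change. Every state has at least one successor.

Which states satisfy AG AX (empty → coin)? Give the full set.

States satisfying AX (empty → coin): {Refund, Dispense}.
States satisfying AG AX (empty → coin): {Refund, Dispense}.

{Refund, Dispense}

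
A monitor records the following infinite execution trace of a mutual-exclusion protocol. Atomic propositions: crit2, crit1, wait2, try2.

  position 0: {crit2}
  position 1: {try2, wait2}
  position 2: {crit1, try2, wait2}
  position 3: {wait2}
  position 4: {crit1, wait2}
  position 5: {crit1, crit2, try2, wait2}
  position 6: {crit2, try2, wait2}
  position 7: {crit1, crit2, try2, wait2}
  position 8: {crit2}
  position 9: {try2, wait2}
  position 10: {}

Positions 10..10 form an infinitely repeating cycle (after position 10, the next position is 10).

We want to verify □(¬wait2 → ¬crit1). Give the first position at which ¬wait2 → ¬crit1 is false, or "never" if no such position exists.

¬wait2 → ¬crit1 holds at every position 0..10, and those are all the positions the trace ever visits, so the invariant □(¬wait2 → ¬crit1) is never violated.

never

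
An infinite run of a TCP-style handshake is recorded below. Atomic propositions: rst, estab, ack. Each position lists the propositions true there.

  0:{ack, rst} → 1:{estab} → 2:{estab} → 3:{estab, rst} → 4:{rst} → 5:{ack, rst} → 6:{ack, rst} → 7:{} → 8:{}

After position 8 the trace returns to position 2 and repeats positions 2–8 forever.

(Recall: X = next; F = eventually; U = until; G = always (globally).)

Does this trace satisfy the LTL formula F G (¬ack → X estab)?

Violated

G (¬ack → X estab) is false at every position 0..8, so it never becomes true and F G (¬ack → X estab) fails.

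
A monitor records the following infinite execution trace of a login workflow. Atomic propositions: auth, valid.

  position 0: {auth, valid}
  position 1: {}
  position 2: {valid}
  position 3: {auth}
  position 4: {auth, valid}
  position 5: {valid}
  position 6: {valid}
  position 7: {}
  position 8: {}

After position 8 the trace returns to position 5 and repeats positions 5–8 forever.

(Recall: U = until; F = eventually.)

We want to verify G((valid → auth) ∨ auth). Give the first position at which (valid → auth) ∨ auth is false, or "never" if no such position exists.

Check (valid → auth) ∨ auth at each position in order: 0 ✓, 1 ✓.
At position 2 the labels are {valid}, so (valid → auth) ∨ auth is false there. This is the first violation.

2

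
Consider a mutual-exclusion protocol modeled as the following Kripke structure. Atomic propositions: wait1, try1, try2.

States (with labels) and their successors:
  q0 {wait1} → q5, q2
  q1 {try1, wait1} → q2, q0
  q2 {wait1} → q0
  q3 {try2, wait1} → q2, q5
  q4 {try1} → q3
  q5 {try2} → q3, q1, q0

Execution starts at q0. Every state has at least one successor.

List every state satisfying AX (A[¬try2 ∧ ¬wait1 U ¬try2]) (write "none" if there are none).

States satisfying A[¬try2 ∧ ¬wait1 U ¬try2]: {q0, q1, q2, q4}.
States satisfying AX (A[¬try2 ∧ ¬wait1 U ¬try2]): {q1, q2}.

{q1, q2}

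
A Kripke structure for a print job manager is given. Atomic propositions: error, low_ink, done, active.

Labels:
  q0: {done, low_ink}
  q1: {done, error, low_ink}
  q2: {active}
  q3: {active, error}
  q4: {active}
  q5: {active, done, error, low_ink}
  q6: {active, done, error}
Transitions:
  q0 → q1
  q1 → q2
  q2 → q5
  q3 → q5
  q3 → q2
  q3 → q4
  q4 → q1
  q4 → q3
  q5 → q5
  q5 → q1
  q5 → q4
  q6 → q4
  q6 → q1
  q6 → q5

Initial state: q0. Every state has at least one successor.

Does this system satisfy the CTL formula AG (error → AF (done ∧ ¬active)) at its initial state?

Does not hold

States satisfying error → AF (done ∧ ¬active): {q0, q1, q2, q4}.
States satisfying AG (error → AF (done ∧ ¬active)): ∅.
q3 is reachable from q0 and violates error → AF (done ∧ ¬active), so AG fails at q0.
q0 ∉ Sat(AG (error → AF (done ∧ ¬active))).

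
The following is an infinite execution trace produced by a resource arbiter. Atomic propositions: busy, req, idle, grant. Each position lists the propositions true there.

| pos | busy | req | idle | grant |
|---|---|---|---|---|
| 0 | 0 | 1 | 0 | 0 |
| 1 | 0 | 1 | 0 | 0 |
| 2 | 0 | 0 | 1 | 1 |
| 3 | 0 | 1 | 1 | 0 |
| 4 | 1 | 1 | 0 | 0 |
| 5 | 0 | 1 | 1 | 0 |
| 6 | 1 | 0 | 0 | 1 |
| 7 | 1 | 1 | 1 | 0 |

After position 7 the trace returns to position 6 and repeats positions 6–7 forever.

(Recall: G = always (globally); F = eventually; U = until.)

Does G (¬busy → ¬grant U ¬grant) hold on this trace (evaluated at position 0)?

¬busy → ¬grant U ¬grant must hold at every position from 0 onward. It fails at position 2, so G (¬busy → ¬grant U ¬grant) is false.
Positions where ¬busy holds: 0, 1, 2, 3, 5.
Check ¬grant U ¬grant at each: 0→ok, 1→ok, 2→fails, 3→ok, 5→ok.

Does not hold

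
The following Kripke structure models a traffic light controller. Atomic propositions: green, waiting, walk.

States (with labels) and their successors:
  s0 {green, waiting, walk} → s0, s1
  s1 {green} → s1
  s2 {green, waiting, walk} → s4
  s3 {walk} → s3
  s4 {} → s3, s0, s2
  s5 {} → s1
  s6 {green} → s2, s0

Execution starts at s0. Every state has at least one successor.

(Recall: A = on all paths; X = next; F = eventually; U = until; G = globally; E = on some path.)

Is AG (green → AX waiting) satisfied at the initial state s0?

States satisfying green → AX waiting: {s3, s4, s5, s6}.
States satisfying AG (green → AX waiting): {s3}.
s0 is reachable from s0 and violates green → AX waiting, so AG fails at s0.
s0 ∉ Sat(AG (green → AX waiting)).

Does not hold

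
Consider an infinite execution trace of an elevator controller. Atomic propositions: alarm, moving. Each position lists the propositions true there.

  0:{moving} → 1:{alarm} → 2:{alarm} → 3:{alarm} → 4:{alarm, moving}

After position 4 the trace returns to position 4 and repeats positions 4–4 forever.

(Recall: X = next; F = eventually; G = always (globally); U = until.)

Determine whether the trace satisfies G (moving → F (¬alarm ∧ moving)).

moving → F (¬alarm ∧ moving) must hold at every position from 0 onward. It fails at position 4, so G (moving → F (¬alarm ∧ moving)) is false.
Positions where moving holds: 0, 4.
Check F (¬alarm ∧ moving) at each: 0→ok, 4→fails.

Violated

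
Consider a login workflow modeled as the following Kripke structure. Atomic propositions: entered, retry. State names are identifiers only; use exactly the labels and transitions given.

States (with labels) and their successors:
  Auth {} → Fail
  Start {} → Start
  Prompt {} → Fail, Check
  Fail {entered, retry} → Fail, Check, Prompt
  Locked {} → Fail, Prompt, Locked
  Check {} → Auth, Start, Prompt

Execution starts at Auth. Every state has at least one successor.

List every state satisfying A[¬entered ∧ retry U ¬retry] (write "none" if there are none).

{Auth, Start, Prompt, Locked, Check}

States satisfying ¬entered ∧ retry: ∅.
States satisfying ¬retry: {Auth, Start, Prompt, Locked, Check}.
States satisfying A[¬entered ∧ retry U ¬retry]: {Auth, Start, Prompt, Locked, Check}.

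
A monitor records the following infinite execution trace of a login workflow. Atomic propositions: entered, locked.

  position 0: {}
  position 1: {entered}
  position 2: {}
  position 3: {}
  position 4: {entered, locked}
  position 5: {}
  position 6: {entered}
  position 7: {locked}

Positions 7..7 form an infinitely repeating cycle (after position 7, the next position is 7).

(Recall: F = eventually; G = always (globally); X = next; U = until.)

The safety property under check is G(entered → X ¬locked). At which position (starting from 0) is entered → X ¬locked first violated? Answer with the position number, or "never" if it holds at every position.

Check entered → X ¬locked at each position in order: 0 ✓, 1 ✓, 2 ✓, 3 ✓, 4 ✓, 5 ✓.
At position 6 the labels are {entered} and the next position 7 has {locked}, so entered → X ¬locked is false there. This is the first violation.

6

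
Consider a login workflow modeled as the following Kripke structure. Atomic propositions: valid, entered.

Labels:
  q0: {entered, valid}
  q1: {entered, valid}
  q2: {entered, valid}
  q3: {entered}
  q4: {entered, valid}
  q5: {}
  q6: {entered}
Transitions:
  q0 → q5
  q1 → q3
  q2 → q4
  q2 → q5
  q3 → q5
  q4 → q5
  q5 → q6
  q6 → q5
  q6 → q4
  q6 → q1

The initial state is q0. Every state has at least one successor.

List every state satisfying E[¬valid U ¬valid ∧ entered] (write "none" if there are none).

States satisfying ¬valid: {q3, q5, q6}.
States satisfying ¬valid ∧ entered: {q3, q6}.
States satisfying E[¬valid U ¬valid ∧ entered]: {q3, q5, q6}.

{q3, q5, q6}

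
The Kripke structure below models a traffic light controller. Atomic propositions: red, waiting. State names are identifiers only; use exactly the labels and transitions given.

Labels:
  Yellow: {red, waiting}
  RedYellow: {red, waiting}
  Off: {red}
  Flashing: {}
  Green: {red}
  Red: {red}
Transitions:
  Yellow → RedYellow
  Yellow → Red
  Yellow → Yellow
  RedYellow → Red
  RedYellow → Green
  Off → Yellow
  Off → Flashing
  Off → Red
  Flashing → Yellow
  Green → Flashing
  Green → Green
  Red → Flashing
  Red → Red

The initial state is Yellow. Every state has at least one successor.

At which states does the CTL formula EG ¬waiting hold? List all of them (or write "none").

{Off, Green, Red}

States satisfying ¬waiting: {Off, Flashing, Green, Red}.
States satisfying EG ¬waiting: {Off, Green, Red}.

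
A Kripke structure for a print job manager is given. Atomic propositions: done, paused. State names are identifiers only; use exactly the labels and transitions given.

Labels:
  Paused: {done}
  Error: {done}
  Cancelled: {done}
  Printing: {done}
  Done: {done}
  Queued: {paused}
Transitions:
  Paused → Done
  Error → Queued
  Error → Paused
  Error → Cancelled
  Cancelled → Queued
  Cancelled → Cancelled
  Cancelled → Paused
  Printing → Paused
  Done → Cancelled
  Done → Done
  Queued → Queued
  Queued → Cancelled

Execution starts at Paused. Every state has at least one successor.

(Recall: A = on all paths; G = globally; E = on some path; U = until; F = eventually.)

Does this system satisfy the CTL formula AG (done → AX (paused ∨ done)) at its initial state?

States satisfying done → AX (paused ∨ done): {Paused, Error, Cancelled, Printing, Done, Queued}.
States satisfying AG (done → AX (paused ∨ done)): {Paused, Error, Cancelled, Printing, Done, Queued}.
Every state reachable from Paused satisfies done → AX (paused ∨ done).
Paused ∈ Sat(AG (done → AX (paused ∨ done))).

Satisfied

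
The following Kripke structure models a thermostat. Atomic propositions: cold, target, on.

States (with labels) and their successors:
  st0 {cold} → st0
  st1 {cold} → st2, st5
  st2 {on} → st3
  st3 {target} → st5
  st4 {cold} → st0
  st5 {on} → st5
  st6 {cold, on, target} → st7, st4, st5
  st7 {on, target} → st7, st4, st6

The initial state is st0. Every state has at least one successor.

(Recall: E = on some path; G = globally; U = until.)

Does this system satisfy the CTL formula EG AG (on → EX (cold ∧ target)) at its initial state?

States satisfying AG (on → EX (cold ∧ target)): {st0, st4}.
States satisfying EG AG (on → EX (cold ∧ target)): {st0, st4}.
st0 ∈ Sat(EG AG (on → EX (cold ∧ target))).

Satisfied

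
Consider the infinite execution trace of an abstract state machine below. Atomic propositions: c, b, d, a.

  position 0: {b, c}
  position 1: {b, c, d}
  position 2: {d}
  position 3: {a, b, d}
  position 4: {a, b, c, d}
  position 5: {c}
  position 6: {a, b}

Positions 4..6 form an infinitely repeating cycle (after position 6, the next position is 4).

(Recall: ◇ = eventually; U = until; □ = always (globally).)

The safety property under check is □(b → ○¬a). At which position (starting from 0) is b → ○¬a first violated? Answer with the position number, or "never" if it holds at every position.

3

Check b → ○¬a at each position in order: 0 ✓, 1 ✓, 2 ✓.
At position 3 the labels are {a, b, d} and the next position 4 has {a, b, c, d}, so b → ○¬a is false there. This is the first violation.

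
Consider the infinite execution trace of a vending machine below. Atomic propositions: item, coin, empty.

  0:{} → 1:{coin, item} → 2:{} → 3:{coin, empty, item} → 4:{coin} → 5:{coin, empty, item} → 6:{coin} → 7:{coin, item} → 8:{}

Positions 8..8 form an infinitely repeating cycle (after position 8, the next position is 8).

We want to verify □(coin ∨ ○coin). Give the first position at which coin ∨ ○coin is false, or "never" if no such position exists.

Check coin ∨ ○coin at each position in order: 0 ✓, 1 ✓, 2 ✓, 3 ✓, 4 ✓, 5 ✓, 6 ✓, 7 ✓.
At position 8 the labels are {} and the next position 8 has {}, so coin ∨ ○coin is false there. This is the first violation.

8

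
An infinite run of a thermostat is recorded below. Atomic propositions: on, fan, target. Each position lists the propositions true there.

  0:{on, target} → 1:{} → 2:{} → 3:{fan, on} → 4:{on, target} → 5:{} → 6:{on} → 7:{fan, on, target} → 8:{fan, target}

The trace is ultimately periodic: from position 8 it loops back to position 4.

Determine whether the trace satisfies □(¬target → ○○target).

Does not hold

¬target → ○○target must hold at every position from 0 onward. It fails at position 1, so □(¬target → ○○target) is false.
Positions where ¬target holds: 1, 2, 3, 5, 6.
Check ○○target at each: 1→fails, 2→ok, 3→fails, 5→ok, 6→ok.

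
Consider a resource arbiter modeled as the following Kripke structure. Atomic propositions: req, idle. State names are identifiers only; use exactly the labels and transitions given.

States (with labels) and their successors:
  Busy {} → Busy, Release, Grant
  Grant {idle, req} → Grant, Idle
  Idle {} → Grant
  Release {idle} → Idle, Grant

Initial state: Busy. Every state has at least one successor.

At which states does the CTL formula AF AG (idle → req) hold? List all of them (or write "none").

States satisfying AG (idle → req): {Grant, Idle}.
States satisfying AF AG (idle → req): {Grant, Idle, Release}.

{Grant, Idle, Release}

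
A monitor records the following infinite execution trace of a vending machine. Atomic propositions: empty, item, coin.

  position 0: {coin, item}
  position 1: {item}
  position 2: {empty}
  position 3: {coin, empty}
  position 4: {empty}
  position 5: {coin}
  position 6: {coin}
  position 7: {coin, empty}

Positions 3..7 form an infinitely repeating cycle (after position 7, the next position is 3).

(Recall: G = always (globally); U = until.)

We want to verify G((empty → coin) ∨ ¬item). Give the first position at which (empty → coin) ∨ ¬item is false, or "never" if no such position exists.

never

(empty → coin) ∨ ¬item holds at every position 0..7, and those are all the positions the trace ever visits, so the invariant G((empty → coin) ∨ ¬item) is never violated.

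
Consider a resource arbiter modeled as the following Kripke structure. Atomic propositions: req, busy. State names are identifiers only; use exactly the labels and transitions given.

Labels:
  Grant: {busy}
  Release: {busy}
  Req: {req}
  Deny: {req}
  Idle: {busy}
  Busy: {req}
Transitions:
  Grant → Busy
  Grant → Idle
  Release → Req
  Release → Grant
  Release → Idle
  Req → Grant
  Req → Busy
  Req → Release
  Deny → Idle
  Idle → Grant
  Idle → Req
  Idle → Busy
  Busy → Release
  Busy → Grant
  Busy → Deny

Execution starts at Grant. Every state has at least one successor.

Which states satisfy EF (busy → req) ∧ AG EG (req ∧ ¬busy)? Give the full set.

States satisfying busy → req: {Req, Deny, Busy}.
States satisfying EF (busy → req): {Grant, Release, Req, Deny, Idle, Busy}.
States satisfying EG (req ∧ ¬busy): ∅.
States satisfying AG EG (req ∧ ¬busy): ∅.
States satisfying EF (busy → req) ∧ AG EG (req ∧ ¬busy): ∅.

none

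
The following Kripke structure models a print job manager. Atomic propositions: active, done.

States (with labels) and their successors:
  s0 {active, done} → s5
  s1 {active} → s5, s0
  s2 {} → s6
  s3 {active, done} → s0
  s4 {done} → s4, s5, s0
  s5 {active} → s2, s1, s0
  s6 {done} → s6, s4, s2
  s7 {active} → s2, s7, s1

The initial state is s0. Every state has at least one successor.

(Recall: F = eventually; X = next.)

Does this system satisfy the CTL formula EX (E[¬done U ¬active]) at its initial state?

States satisfying E[¬done U ¬active]: {s1, s2, s4, s5, s6, s7}.
States satisfying EX (E[¬done U ¬active]): {s0, s1, s2, s4, s5, s6, s7}.
s0 ∈ Sat(EX (E[¬done U ¬active])).

Holds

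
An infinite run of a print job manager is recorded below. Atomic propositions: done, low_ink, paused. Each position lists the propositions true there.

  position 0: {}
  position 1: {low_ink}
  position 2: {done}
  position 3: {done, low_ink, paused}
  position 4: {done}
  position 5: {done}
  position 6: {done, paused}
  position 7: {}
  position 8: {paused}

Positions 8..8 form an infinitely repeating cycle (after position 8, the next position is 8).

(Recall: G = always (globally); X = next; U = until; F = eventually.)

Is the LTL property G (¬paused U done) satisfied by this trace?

¬paused U done must hold at every position from 0 onward. It fails at position 7, so G (¬paused U done) is false.

Violated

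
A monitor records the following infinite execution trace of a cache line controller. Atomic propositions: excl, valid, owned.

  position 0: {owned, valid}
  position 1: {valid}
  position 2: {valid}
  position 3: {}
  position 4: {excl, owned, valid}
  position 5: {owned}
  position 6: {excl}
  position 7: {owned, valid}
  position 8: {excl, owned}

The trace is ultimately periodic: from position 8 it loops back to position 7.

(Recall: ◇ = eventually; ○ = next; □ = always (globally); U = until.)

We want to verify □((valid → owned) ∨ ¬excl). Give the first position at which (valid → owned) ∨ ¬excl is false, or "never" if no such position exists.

never

(valid → owned) ∨ ¬excl holds at every position 0..8, and those are all the positions the trace ever visits, so the invariant □((valid → owned) ∨ ¬excl) is never violated.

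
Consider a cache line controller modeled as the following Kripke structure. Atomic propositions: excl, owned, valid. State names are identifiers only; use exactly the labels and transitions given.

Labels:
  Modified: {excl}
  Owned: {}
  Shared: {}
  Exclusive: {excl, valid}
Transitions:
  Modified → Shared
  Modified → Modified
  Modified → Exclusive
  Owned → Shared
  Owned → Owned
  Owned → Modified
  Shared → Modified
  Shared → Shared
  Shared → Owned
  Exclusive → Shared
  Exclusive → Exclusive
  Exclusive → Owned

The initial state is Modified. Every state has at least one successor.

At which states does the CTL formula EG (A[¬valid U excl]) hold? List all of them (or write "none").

{Modified, Exclusive}

States satisfying A[¬valid U excl]: {Modified, Exclusive}.
States satisfying EG (A[¬valid U excl]): {Modified, Exclusive}.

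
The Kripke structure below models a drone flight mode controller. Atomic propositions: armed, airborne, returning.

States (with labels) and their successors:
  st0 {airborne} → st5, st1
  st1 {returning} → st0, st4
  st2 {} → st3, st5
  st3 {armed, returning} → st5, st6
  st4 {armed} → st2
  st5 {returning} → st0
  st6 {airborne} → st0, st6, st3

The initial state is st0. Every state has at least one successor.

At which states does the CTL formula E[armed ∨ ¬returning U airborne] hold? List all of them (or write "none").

States satisfying armed ∨ ¬returning: {st0, st2, st3, st4, st6}.
States satisfying airborne: {st0, st6}.
States satisfying E[armed ∨ ¬returning U airborne]: {st0, st2, st3, st4, st6}.

{st0, st2, st3, st4, st6}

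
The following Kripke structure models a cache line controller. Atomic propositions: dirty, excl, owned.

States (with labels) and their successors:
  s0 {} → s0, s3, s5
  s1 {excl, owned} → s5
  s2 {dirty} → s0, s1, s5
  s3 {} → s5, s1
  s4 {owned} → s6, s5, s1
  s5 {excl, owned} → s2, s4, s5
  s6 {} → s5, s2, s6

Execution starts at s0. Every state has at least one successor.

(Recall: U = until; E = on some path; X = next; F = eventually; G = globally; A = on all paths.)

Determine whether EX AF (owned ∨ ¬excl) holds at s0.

Satisfied

States satisfying AF (owned ∨ ¬excl): {s0, s1, s2, s3, s4, s5, s6}.
States satisfying EX AF (owned ∨ ¬excl): {s0, s1, s2, s3, s4, s5, s6}.
s0 ∈ Sat(EX AF (owned ∨ ¬excl)).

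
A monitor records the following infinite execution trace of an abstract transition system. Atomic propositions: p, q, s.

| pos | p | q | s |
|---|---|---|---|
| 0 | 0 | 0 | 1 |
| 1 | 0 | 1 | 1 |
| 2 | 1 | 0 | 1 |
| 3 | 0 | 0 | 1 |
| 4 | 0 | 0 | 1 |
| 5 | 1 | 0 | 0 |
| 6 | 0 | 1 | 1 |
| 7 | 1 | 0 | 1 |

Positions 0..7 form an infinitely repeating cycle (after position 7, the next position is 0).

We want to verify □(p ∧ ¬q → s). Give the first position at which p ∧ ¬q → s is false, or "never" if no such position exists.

Check p ∧ ¬q → s at each position in order: 0 ✓, 1 ✓, 2 ✓, 3 ✓, 4 ✓.
At position 5 the labels are {p}, so p ∧ ¬q → s is false there. This is the first violation.

5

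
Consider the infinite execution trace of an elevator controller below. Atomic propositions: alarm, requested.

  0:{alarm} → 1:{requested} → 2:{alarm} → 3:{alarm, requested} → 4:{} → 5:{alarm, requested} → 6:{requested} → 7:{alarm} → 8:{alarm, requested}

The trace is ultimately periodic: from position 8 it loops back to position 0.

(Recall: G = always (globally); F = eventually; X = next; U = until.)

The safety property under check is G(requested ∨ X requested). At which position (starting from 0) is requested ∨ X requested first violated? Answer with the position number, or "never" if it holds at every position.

requested ∨ X requested holds at every position 0..8, and those are all the positions the trace ever visits, so the invariant G(requested ∨ X requested) is never violated.

never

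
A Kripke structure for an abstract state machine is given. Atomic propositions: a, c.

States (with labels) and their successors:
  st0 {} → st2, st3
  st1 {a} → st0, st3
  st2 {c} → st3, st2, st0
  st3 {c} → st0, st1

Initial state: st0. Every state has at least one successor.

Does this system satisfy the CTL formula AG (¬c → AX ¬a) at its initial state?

Holds

States satisfying ¬c → AX ¬a: {st0, st1, st2, st3}.
States satisfying AG (¬c → AX ¬a): {st0, st1, st2, st3}.
Every state reachable from st0 satisfies ¬c → AX ¬a.
st0 ∈ Sat(AG (¬c → AX ¬a)).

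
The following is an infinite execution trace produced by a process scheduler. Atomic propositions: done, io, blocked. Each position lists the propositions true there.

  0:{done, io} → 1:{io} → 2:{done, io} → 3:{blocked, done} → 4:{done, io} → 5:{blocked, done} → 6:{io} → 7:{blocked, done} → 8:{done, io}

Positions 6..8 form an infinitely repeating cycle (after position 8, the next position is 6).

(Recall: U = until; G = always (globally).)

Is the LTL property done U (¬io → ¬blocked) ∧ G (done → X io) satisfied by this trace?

Violated

Walking from position 0: ¬io → ¬blocked first holds at position 0, and done holds at every earlier position along the way, so done U (¬io → ¬blocked) holds.
done → X io must hold at every position from 0 onward. It fails at position 2, so G (done → X io) is false.
Positions where done holds: 0, 2, 3, 4, 5, 7, 8.
Check X io at each: 0→ok, 2→fails, 3→ok, 4→fails, 5→ok, 7→ok, 8→ok.
At position 0: done U (¬io → ¬blocked) is true; G (done → X io) is false; so done U (¬io → ¬blocked) ∧ G (done → X io) is false.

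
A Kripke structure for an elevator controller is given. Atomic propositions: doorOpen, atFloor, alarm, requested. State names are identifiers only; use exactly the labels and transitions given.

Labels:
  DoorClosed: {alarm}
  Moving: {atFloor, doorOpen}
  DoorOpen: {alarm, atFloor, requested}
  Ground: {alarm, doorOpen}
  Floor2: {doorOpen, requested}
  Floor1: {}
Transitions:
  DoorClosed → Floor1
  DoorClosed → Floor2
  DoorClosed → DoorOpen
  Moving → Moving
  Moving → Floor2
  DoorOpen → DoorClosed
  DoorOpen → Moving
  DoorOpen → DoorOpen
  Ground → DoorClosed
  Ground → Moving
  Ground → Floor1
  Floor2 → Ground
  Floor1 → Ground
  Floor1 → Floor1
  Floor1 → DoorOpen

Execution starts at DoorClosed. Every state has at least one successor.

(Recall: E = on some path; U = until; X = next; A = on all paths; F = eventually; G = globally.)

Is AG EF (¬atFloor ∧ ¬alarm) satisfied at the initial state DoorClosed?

Satisfied

States satisfying EF (¬atFloor ∧ ¬alarm): {DoorClosed, Moving, DoorOpen, Ground, Floor2, Floor1}.
States satisfying AG EF (¬atFloor ∧ ¬alarm): {DoorClosed, Moving, DoorOpen, Ground, Floor2, Floor1}.
Every state reachable from DoorClosed satisfies EF (¬atFloor ∧ ¬alarm).
DoorClosed ∈ Sat(AG EF (¬atFloor ∧ ¬alarm)).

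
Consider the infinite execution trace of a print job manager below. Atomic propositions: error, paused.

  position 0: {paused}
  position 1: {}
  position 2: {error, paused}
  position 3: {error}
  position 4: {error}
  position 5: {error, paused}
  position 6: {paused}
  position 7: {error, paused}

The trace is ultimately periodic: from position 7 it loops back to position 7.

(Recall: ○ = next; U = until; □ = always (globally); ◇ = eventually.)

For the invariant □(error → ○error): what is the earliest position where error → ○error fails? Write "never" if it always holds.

Check error → ○error at each position in order: 0 ✓, 1 ✓, 2 ✓, 3 ✓, 4 ✓.
At position 5 the labels are {error, paused} and the next position 6 has {paused}, so error → ○error is false there. This is the first violation.

5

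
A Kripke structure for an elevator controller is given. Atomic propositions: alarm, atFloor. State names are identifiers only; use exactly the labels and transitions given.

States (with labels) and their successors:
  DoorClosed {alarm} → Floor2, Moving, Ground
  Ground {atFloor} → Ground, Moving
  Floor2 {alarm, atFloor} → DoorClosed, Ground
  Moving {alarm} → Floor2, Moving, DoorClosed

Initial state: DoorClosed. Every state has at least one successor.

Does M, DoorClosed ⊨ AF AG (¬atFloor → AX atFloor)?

States satisfying AG (¬atFloor → AX atFloor): ∅.
States satisfying AF AG (¬atFloor → AX atFloor): ∅.
There is a path from DoorClosed along which AG (¬atFloor → AX atFloor) never holds.
DoorClosed ∉ Sat(AF AG (¬atFloor → AX atFloor)).

Violated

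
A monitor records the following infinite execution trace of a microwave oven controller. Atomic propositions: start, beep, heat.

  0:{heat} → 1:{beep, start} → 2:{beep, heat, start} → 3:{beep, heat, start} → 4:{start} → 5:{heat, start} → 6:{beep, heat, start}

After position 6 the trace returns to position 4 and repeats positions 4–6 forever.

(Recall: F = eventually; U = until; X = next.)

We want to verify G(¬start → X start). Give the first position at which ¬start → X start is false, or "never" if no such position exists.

never

¬start → X start holds at every position 0..6, and those are all the positions the trace ever visits, so the invariant G(¬start → X start) is never violated.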